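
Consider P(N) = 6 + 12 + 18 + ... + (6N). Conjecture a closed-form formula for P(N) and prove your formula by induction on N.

We claim P(N) = 3N(N + 1) for all N ≥ 1.
Base step (N = 1): P(1) = 6, and the closed form gives 6. They agree.
For the inductive step, assume it holds for an arbitrary i ≥ 1, so P(i) = 3i(i + 1).
Then P(i+1) = P(i) + (6i + 6) = (3i(i + 1)) + (6i + 6).
Simplifying, P(i+1) = 3(i + 1)(i + 2) = 3(i+1)((i+1) + 1),
which is the closed form with N = i+1.
By induction, the statement is established for all N ≥ 1.

P(N) = 3N(N + 1)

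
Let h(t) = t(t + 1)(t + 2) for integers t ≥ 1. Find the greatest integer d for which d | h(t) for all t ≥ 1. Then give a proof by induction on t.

Computing the first values: h(1) = 6 and h(2) = 24; gcd(6, 24) = 6, so d ≤ 6.
We prove 6 | t(t + 1)(t + 2) for all t ≥ 1 by induction on t.
Base step (t = 1): h(1) = 6 = 6·(1), so 6 | h(1).
Inductive step: assume the claim holds for t = m, i.e. 6 | h(m). Then
h(m+1) − h(m) = (m+1)·(m+2)·(m+3) − m·(m+1)·(m+2) = (m+1)·(m+2)·[(m+3) − m] = 3·(m+1)·(m+2). The product of 2 consecutive integers is divisible by (2)! = 2, so h(m+1) − h(m) is divisible by 3·2 = 6. By the inductive hypothesis 6 | h(m), hence 6 | h(m+1).
This completes the induction.
Therefore the largest such d is 6.

d = 6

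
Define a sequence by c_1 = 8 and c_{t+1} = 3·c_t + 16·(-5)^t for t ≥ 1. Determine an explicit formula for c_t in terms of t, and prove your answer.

c_t = -2(-5)^t - 2·3^(t - 1)

Computing the first terms: c_1 = 8, c_2 = -56, c_3 = 232. This suggests c_t = -2(-5)^t - 2·3^(t - 1).
For the base case t = 1: the formula gives 8 = 8 = c_1.
For the inductive step, assume it holds for an arbitrary p ≥ 1, so c_p = -2(-5)^p - 2·3^(p - 1).
Then c_{p+1} = 3·c_p + 16·(-5)^p = 3·(-2(-5)^p - 2·3^(p - 1)) + 16·(-5)^p = -2(-5)^(p + 1) - 2·3^p = -2(-5)^(p+1) - 2·3^((p+1) - 1),
which is the claimed formula at t = p+1.
This completes the induction.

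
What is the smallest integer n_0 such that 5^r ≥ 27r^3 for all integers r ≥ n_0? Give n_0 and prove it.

n_0 = 6

At r = 5: 3125 < 3375, so the inequality fails and n_0 ≥ 6. We prove 5^r ≥ 27r^3 for all r ≥ 6.
When r = 6: 5^r = 15625 and 27r^3 = 5832, so 15625 ≥ 5832.
Inductive step: suppose the statement holds for some m ≥ 6, so 5^m ≥ 27m^3.
Then 5^(m + 1) = 5·(5^m) ≥ 5·(27m^3).
Also, for m ≥ 6 we have 5·(27m^3) ≥ 27(m+1)^3, since 5 ≥ (1 + 1/m)^3 for all m ≥ 6.
Combining, 5^(m + 1) ≥ 27(m+1)^3.
By the principle of mathematical induction, the result holds for all r ≥ 6.
Hence the smallest such n_0 is 6.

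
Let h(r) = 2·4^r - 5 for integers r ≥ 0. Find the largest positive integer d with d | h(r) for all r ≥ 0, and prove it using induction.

Computing the first values: h(0) = -3 and h(1) = 3; gcd(-3, 3) = 3, so d ≤ 3.
We prove 3 | 2·4^r - 5 for all r ≥ 0 by induction on r.
Base case (r = 0): h(0) = -3 = 3·(-1), so 3 | h(0).
Suppose the result is true for r = j, i.e. 3 | h(j). Then
h(j+1) = 2·4^(j+1) - 5 = 4·(2·4^j - 5) + 15 = 4·h(j) + 15. The first term is divisible by 3 by the inductive hypothesis, and 15 is divisible by 3. Hence 3 | h(j+1).
By induction, the statement is established for all r ≥ 0.
Therefore the largest such d is 3.

d = 3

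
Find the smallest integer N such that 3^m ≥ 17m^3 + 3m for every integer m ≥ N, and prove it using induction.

N = 9

At m = 8: 6561 < 8728, so the inequality fails and N ≥ 9. We prove 3^m ≥ 17m^3 + 3m for all m ≥ 9.
Base case (m = 9): 3^m = 19683 and 17m^3 + 3m = 12420, so 19683 ≥ 12420.
Suppose the result is true for m = r, so 3^r ≥ 17r^3 + 3r.
Then 3^(r + 1) = 3·(3^r) ≥ 3·(17r^3 + 3r).
Also, for r ≥ 9 we have 3·(17r^3 + 3r) ≥ 17(r+1)^3 + 3(r+1), since 3·(17r^3 + 3r) − (17(r+1)^3 + 3(r+1)) = 34r^3 - 51r^2 - 45r - 20, which is nonnegative for all r ≥ 9.
Combining, 3^(r + 1) ≥ 17(r+1)^3 + 3(r+1).
By the principle of mathematical induction, the result holds for all m ≥ 9.
Hence the smallest such N is 9.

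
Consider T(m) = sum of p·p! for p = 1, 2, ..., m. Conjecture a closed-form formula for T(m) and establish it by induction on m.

We claim T(m) = (m + 1)m! - 1 for all m ≥ 1.
When m = 1: T(1) = 1, and the closed form gives 1. They agree.
Inductive step: suppose the statement holds for some p ≥ 1, so T(p) = (p + 1)p! - 1.
Then T(p+1) = T(p) + ((p + 1)(p + 1)!) = ((p + 1)p! - 1) + ((p + 1)(p + 1)!).
Simplifying, T(p+1) = ((p+1) + 1)(p+1)! - 1,
which is the closed form with m = p+1.
By the principle of mathematical induction, the result holds for all m ≥ 1.

T(m) = (m + 1)m! - 1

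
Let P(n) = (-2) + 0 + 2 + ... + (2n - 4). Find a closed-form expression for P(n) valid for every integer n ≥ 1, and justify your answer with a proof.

We claim P(n) = n(n - 3) for all n ≥ 1.
Base step (n = 1): P(1) = -2, and the closed form gives -2. They agree.
Inductive step: assume the claim holds for n = p, so P(p) = p(p - 3).
Then P(p+1) = P(p) + (2p - 2) = (p(p - 3)) + (2p - 2).
Simplifying, P(p+1) = (p - 2)(p + 1) = (p+1)((p+1) - 3),
which is the closed form with n = p+1.
This completes the induction.

P(n) = n(n - 3)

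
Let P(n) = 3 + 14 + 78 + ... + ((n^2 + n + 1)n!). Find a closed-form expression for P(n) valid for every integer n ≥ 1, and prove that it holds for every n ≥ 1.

We claim P(n) = (n + 1)(n + 1)! - 1 for all n ≥ 1.
Base step (n = 1): P(1) = 3, and the closed form gives 3. They agree.
Inductive step: assume the claim holds for n = j, so P(j) = (j + 1)(j + 1)! - 1.
Then P(j+1) = P(j) + ((j^2 + 3j + 3)(j + 1)!) = ((j + 1)(j + 1)! - 1) + ((j^2 + 3j + 3)(j + 1)!).
Simplifying, P(j+1) = ((j+1) + 1)((j+1) + 1)! - 1,
which is the closed form with n = j+1.
By the principle of mathematical induction, the result holds for all n ≥ 1.

P(n) = (n + 1)(n + 1)! - 1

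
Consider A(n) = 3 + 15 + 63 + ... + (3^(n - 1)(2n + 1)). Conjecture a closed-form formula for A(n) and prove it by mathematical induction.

A(n) = 3^n·n

We claim A(n) = 3^n·n for all n ≥ 1.
Base case (n = 1): A(1) = 3, and the closed form gives 3. They agree.
For the inductive step, assume it holds for an arbitrary m ≥ 1, so A(m) = 3^m·m.
Then A(m+1) = A(m) + (3^m(2m + 3)) = (3^m·m) + (3^m(2m + 3)).
Simplifying, A(m+1) = 3^(m + 1)(m + 1) = 3^(m+1)·(m+1),
which is the closed form with n = m+1.
By induction, the statement is established for all n ≥ 1.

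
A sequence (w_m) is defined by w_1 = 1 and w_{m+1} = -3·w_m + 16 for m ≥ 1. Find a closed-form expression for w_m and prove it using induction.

Computing the first terms: w_1 = 1, w_2 = 13, w_3 = -23. This suggests w_m = (-3)^m + 4.
For the base case m = 1: the formula gives 1 = 1 = w_1.
Inductive step: suppose the statement holds for some k ≥ 1, so w_k = (-3)^k + 4.
Then w_{k+1} = -3·w_k + 16 = -3·((-3)^k + 4) + 16 = (-3)^(k + 1) + 4,
which is the claimed formula at m = k+1.
Hence, by induction on m, the claim holds for every m ≥ 1.

w_m = (-3)^m + 4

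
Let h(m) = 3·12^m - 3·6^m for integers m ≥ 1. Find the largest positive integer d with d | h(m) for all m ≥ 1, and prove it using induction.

Computing the first values: h(1) = 18 and h(2) = 324; gcd(18, 324) = 18, so d ≤ 18.
We prove 18 | 3·12^m - 3·6^m for all m ≥ 1 by induction on m.
Base case (m = 1): h(1) = 18 = 18·(1), so 18 | h(1).
Suppose the result is true for m = j, i.e. 18 | h(j). Then
h(j+1) − 12·h(j) = (3·12^(j+1) - 3·6^(j+1)) − 12·(3·12^j - 3·6^j) = (-3)·6^j·(6 − 12) = (18)·6^j. Since 18 | h(j) by the inductive hypothesis, 18 | 12·h(j); and 18 | 18 since 18 = 18·1. Therefore 18 | h(j+1).
This completes the induction.
Therefore the largest such d is 18.

d = 18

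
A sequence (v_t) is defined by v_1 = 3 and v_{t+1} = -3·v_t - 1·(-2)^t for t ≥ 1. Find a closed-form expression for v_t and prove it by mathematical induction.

v_t = -(-2)^t + (-3)^(t - 1)

Computing the first terms: v_1 = 3, v_2 = -7, v_3 = 17. This suggests v_t = -(-2)^t + (-3)^(t - 1).
When t = 1: the formula gives 3 = 3 = v_1.
Suppose the result is true for t = p, so v_p = -(-2)^p + (-3)^(p - 1).
Then v_{p+1} = -3·v_p - 1·(-2)^p = -3·(-(-2)^p + (-3)^(p - 1)) - 1·(-2)^p = -(-2)^(p + 1) + (-3)^p = -(-2)^(p+1) + (-3)^((p+1) - 1),
which is the claimed formula at t = p+1.
By the principle of mathematical induction, the result holds for all t ≥ 1.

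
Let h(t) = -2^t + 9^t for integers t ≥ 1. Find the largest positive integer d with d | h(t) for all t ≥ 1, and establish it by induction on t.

d = 7

Computing the first values: h(1) = 7 and h(2) = 77; gcd(7, 77) = 7, so d ≤ 7.
We prove 7 | -2^t + 9^t for all t ≥ 1 by induction on t.
For the base case t = 1: h(1) = 7 = 7·(1), so 7 | h(1).
Inductive step: suppose the statement holds for some m ≥ 1, i.e. 7 | h(m). Then
9^{m+1} − 2^{m+1} = 9·9^m − 2·2^m = 9·(9^m − 2^m) + (7)·2^m. The first term is divisible by 7 by the inductive hypothesis, and the second term (7)·2^m is divisible by 7 since 7 | 7. Hence 7 | h(m+1).
By induction, the statement is established for all t ≥ 1.
Therefore the largest such d is 7.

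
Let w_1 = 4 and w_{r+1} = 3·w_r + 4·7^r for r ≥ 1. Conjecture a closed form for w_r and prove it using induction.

w_r = -3^r + 7^r

Computing the first terms: w_1 = 4, w_2 = 40, w_3 = 316. This suggests w_r = -3^r + 7^r.
For the base case r = 1: the formula gives 4 = 4 = w_1.
Inductive step: suppose the statement holds for some k ≥ 1, so w_k = -3^k + 7^k.
Then w_{k+1} = 3·w_k + 4·7^k = 3·(-3^k + 7^k) + 4·7^k = -3^(k + 1) + 7^(k + 1),
which is the claimed formula at r = k+1.
By induction, the statement is established for all r ≥ 1.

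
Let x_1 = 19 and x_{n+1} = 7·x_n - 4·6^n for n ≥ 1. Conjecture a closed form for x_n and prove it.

Computing the first terms: x_1 = 19, x_2 = 109, x_3 = 619. This suggests x_n = 4·6^n - 5·7^(n - 1).
For the base case n = 1: the formula gives 19 = 19 = x_1.
For the inductive step, assume it holds for an arbitrary k ≥ 1, so x_k = 4·6^k - 5·7^(k - 1).
Then x_{k+1} = 7·x_k - 4·6^k = 7·(4·6^k - 5·7^(k - 1)) - 4·6^k = 4·6^(k + 1) - 5·7^k = 4·6^(k+1) - 5·7^((k+1) - 1),
which is the claimed formula at n = k+1.
Hence, by induction on n, the claim holds for every n ≥ 1.

x_n = 4·6^n - 5·7^(n - 1)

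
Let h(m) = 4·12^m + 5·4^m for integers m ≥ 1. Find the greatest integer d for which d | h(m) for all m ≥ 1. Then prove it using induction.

Computing the first values: h(1) = 68 and h(2) = 656; gcd(68, 656) = 4, so d ≤ 4.
We prove 4 | 4·12^m + 5·4^m for all m ≥ 1 by induction on m.
Base step (m = 1): h(1) = 68 = 4·(17), so 4 | h(1).
Inductive step: suppose the statement holds for some j ≥ 1, i.e. 4 | h(j). Then
h(j+1) − 12·h(j) = (4·12^(j+1) + 5·4^(j+1)) − 12·(4·12^j + 5·4^j) = (5)·4^j·(4 − 12) = (-40)·4^j. Since 4 | h(j) by the inductive hypothesis, 4 | 12·h(j); and 4 | -40 since -40 = 4·-10. Therefore 4 | h(j+1).
By the principle of mathematical induction, the result holds for all m ≥ 1.
Therefore the largest such d is 4.

d = 4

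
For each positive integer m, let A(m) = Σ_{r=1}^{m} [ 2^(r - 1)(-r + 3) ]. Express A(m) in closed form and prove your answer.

We claim A(m) = 2^m(-m + 4) - 4 for all m ≥ 1.
When m = 1: A(1) = 2, and the closed form gives 2. They agree.
Inductive step: suppose the statement holds for some r ≥ 1, so A(r) = 2^r(-r + 4) - 4.
Then A(r+1) = A(r) + (2^r(-r + 2)) = (2^r(-r + 4) - 4) + (2^r(-r + 2)).
Simplifying, A(r+1) = -2·2^r·r + 6·2^r - 4 = 2^(r+1)(-(r+1) + 4) - 4,
which is the closed form with m = r+1.
By induction, the statement is established for all m ≥ 1.

A(m) = 2^m(-m + 4) - 4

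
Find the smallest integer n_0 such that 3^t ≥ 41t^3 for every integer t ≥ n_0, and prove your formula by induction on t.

n_0 = 10

At t = 9: 19683 < 29889, so the inequality fails and n_0 ≥ 10. We prove 3^t ≥ 41t^3 for all t ≥ 10.
When t = 10: 3^t = 59049 and 41t^3 = 41000, so 59049 ≥ 41000.
For the inductive step, assume it holds for an arbitrary k ≥ 10, so 3^k ≥ 41k^3.
Then 3^(k + 1) = 3·(3^k) ≥ 3·(41k^3).
Also, for k ≥ 10 we have 3·(41k^3) ≥ 41(k+1)^3, since 3 ≥ (1 + 1/k)^3 for all k ≥ 10.
Combining, 3^(k + 1) ≥ 41(k+1)^3.
By the principle of mathematical induction, the result holds for all t ≥ 10.
Hence the smallest such n_0 is 10.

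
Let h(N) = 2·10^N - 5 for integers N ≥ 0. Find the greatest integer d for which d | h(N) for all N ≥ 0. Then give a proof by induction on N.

d = 3

Computing the first values: h(0) = -3 and h(1) = 15; gcd(-3, 15) = 3, so d ≤ 3.
We prove 3 | 2·10^N - 5 for all N ≥ 0 by induction on N.
When N = 0: h(0) = -3 = 3·(-1), so 3 | h(0).
Suppose the result is true for N = k, i.e. 3 | h(k). Then
h(k+1) = 2·10^(k+1) - 5 = 10·(2·10^k - 5) + 45 = 10·h(k) + 45. The first term is divisible by 3 by the inductive hypothesis, and 45 is divisible by 3. Hence 3 | h(k+1).
This completes the induction.
Therefore the largest such d is 3.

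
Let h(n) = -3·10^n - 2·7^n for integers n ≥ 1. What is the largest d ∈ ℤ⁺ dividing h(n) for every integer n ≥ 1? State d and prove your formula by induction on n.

Computing the first values: h(1) = -44 and h(2) = -398; gcd(-44, -398) = 2, so d ≤ 2.
We prove 2 | -3·10^n - 2·7^n for all n ≥ 1 by induction on n.
When n = 1: h(1) = -44 = 2·(-22), so 2 | h(1).
Suppose the result is true for n = r, i.e. 2 | h(r). Then
h(r+1) − 10·h(r) = (-3·10^(r+1) - 2·7^(r+1)) − 10·(-3·10^r - 2·7^r) = (-2)·7^r·(7 − 10) = (6)·7^r. Since 2 | h(r) by the inductive hypothesis, 2 | 10·h(r); and 2 | 6 since 6 = 2·3. Therefore 2 | h(r+1).
Hence, by induction on n, the claim holds for every n ≥ 1.
Therefore the largest such d is 2.

d = 2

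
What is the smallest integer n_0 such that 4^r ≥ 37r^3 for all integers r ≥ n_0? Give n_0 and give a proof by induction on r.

n_0 = 7

At r = 6: 4096 < 7992, so the inequality fails and n_0 ≥ 7. We prove 4^r ≥ 37r^3 for all r ≥ 7.
Base step (r = 7): 4^r = 16384 and 37r^3 = 12691, so 16384 ≥ 12691.
Inductive step: assume the claim holds for r = p, so 4^p ≥ 37p^3.
Then 4^(p + 1) = 4·(4^p) ≥ 4·(37p^3).
Also, for p ≥ 7 we have 4·(37p^3) ≥ 37(p+1)^3, since 4 ≥ (1 + 1/p)^3 for all p ≥ 7.
Combining, 4^(p + 1) ≥ 37(p+1)^3.
By the principle of mathematical induction, the result holds for all r ≥ 7.
Hence the smallest such n_0 is 7.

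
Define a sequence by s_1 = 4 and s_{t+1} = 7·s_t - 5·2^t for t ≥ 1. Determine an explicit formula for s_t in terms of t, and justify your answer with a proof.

s_t = 2^t + 2·7^(t - 1)

Computing the first terms: s_1 = 4, s_2 = 18, s_3 = 106. This suggests s_t = 2^t + 2·7^(t - 1).
For the base case t = 1: the formula gives 4 = 4 = s_1.
Suppose the result is true for t = r, so s_r = 2^r + 2·7^(r - 1).
Then s_{r+1} = 7·s_r - 5·2^r = 7·(2^r + 2·7^(r - 1)) - 5·2^r = 2^(r + 1) + 2·7^r = 2^(r+1) + 2·7^((r+1) - 1),
which is the claimed formula at t = r+1.
This completes the induction.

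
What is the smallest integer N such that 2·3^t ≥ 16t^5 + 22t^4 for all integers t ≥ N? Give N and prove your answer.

N = 14

At t = 13: 3188646 < 6569030, so the inequality fails and N ≥ 14. We prove 2·3^t ≥ 16t^5 + 22t^4 for all t ≥ 14.
Base case (t = 14): 2·3^t = 9565938 and 16t^5 + 22t^4 = 9450336, so 9565938 ≥ 9450336.
Inductive step: assume the claim holds for t = k, so 2·3^k ≥ 16k^5 + 22k^4.
Then 2·3^(k + 1) = 3·(2·3^k) ≥ 3·(16k^5 + 22k^4).
Also, for k ≥ 14 we have 3·(16k^5 + 22k^4) ≥ 16(k+1)^5 + 22(k+1)^4, since 3·(16k^5 + 22k^4) − (16(k+1)^5 + 22(k+1)^4) = 32k^5 - 36k^4 - 248k^3 - 292k^2 - 168k - 38, which is nonnegative for all k ≥ 14.
Combining, 2·3^(k + 1) ≥ 16(k+1)^5 + 22(k+1)^4.
By induction, the statement is established for all t ≥ 14.
Hence the smallest such N is 14.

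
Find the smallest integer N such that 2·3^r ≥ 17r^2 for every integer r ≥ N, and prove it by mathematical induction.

At r = 4: 162 < 272, so the inequality fails and N ≥ 5. We prove 2·3^r ≥ 17r^2 for all r ≥ 5.
Base step (r = 5): 2·3^r = 486 and 17r^2 = 425, so 486 ≥ 425.
For the inductive step, assume it holds for an arbitrary m ≥ 5, so 2·3^m ≥ 17m^2.
Then 2·3^(m + 1) = 3·(2·3^m) ≥ 3·(17m^2).
Also, for m ≥ 5 we have 3·(17m^2) ≥ 17(m+1)^2, since 3 ≥ (1 + 1/m)^2 for all m ≥ 5.
Combining, 2·3^(m + 1) ≥ 17(m+1)^2.
By induction, the statement is established for all r ≥ 5.
Hence the smallest such N is 5.

N = 5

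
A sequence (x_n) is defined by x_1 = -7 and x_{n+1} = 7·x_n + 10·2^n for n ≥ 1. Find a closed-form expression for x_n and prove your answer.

Computing the first terms: x_1 = -7, x_2 = -29, x_3 = -163. This suggests x_n = -2^(n + 1) - 3·7^(n - 1).
When n = 1: the formula gives -7 = -7 = x_1.
Inductive step: suppose the statement holds for some r ≥ 1, so x_r = -2^(r + 1) - 3·7^(r - 1).
Then x_{r+1} = 7·x_r + 10·2^r = 7·(-2^(r + 1) - 3·7^(r - 1)) + 10·2^r = -2^(r + 2) - 3·7^r = -2^((r+1) + 1) - 3·7^((r+1) - 1),
which is the claimed formula at n = r+1.
Hence, by induction on n, the claim holds for every n ≥ 1.

x_n = -2^(n + 1) - 3·7^(n - 1)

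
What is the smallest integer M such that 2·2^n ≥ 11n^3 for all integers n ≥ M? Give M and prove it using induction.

At n = 13: 16384 < 24167, so the inequality fails and M ≥ 14. We prove 2·2^n ≥ 11n^3 for all n ≥ 14.
For the base case n = 14: 2·2^n = 32768 and 11n^3 = 30184, so 32768 ≥ 30184.
For the inductive step, assume it holds for an arbitrary i ≥ 14, so 2·2^i ≥ 11i^3.
Then 2·2^(i + 1) = 2·(2·2^i) ≥ 2·(11i^3).
Also, for i ≥ 14 we have 2·(11i^3) ≥ 11(i+1)^3, since 2 ≥ (1 + 1/i)^3 for all i ≥ 14.
Combining, 2·2^(i + 1) ≥ 11(i+1)^3.
This completes the induction.
Hence the smallest such M is 14.

M = 14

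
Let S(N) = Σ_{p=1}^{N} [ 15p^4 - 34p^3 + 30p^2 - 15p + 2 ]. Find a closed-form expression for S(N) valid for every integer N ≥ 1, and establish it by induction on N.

S(N) = N(3N^4 - N^3 - 2N^2 - N - 1)

We claim S(N) = N(3N^4 - N^3 - 2N^2 - N - 1) for all N ≥ 1.
For the base case N = 1: S(1) = -2, and the closed form gives -2. They agree.
Inductive step: suppose the statement holds for some p ≥ 1, so S(p) = p(3p^4 - p^3 - 2p^2 - p - 1).
Then S(p+1) = S(p) + (15p^4 + 26p^3 + 18p^2 + 3p - 2) = (p(3p^4 - p^3 - 2p^2 - p - 1)) + (15p^4 + 26p^3 + 18p^2 + 3p - 2).
Simplifying, S(p+1) = (p + 1)(3p^4 + 11p^3 + 13p^2 + 4p - 2) = (p+1)(3(p+1)^4 - (p+1)^3 - 2(p+1)^2 - (p+1) - 1),
which is the closed form with N = p+1.
Hence, by induction on N, the claim holds for every N ≥ 1.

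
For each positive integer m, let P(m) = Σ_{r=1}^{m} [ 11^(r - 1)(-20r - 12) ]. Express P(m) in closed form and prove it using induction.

P(m) = -11^m(2m + 1) + 1

We claim P(m) = -11^m(2m + 1) + 1 for all m ≥ 1.
When m = 1: P(1) = -32, and the closed form gives -32. They agree.
Inductive step: suppose the statement holds for some r ≥ 1, so P(r) = -11^r(2r + 1) + 1.
Then P(r+1) = P(r) + (11^r(-20r - 32)) = (-11^r(2r + 1) + 1) + (11^r(-20r - 32)).
Simplifying, P(r+1) = -22·11^r·r - 33·11^r + 1 = -11^(r+1)(2(r+1) + 1) + 1,
which is the closed form with m = r+1.
Hence, by induction on m, the claim holds for every m ≥ 1.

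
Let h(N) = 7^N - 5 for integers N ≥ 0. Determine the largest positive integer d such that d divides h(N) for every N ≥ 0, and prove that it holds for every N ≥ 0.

Computing the first values: h(0) = -4 and h(1) = 2; gcd(-4, 2) = 2, so d ≤ 2.
We prove 2 | 7^N - 5 for all N ≥ 0 by induction on N.
For the base case N = 0: h(0) = -4 = 2·(-2), so 2 | h(0).
Inductive step: suppose the statement holds for some p ≥ 0, i.e. 2 | h(p). Then
h(p+1) = 7^(p+1) - 5 = 7·(7^p - 5) + 30 = 7·h(p) + 30. The first term is divisible by 2 by the inductive hypothesis, and 30 is divisible by 2. Hence 2 | h(p+1).
By the principle of mathematical induction, the result holds for all N ≥ 0.
Therefore the largest such d is 2.

d = 2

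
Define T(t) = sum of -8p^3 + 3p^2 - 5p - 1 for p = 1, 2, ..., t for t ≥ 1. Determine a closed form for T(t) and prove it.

T(t) = -t(2t^3 + 3t^2 + 3t + 3)

We claim T(t) = -t(2t^3 + 3t^2 + 3t + 3) for all t ≥ 1.
Base step (t = 1): T(1) = -11, and the closed form gives -11. They agree.
Inductive step: suppose the statement holds for some p ≥ 1, so T(p) = p(-2p^3 - 3p^2 - 3p - 3).
Then T(p+1) = T(p) + (-8p^3 - 21p^2 - 23p - 11) = (p(-2p^3 - 3p^2 - 3p - 3)) + (-8p^3 - 21p^2 - 23p - 11).
Simplifying, T(p+1) = -(p + 1)(2p^3 + 9p^2 + 15p + 11) = -(p+1)(2(p+1)^3 + 3(p+1)^2 + 3(p+1) + 3),
which is the closed form with t = p+1.
This completes the induction.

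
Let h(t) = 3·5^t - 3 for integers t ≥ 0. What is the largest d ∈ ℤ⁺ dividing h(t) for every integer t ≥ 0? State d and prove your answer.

Computing the first values: h(0) = 0 and h(1) = 12; gcd(0, 12) = 12, so d ≤ 12.
We prove 12 | 3·5^t - 3 for all t ≥ 0 by induction on t.
Base case (t = 0): h(0) = 0 = 12·(0), so 12 | h(0).
Inductive step: suppose the statement holds for some p ≥ 0, i.e. 12 | h(p). Then
h(p+1) = 3·5^(p+1) - 3 = 5·(3·5^p - 3) + 12 = 5·h(p) + 12. The first term is divisible by 12 by the inductive hypothesis, and 12 is divisible by 12. Hence 12 | h(p+1).
By induction, the statement is established for all t ≥ 0.
Therefore the largest such d is 12.

d = 12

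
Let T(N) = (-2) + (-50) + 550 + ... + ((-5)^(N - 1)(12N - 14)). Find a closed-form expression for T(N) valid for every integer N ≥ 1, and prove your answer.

T(N) = 2(-5)^N(-N + 1) - 2

We claim T(N) = 2(-5)^N(-N + 1) - 2 for all N ≥ 1.
Base case (N = 1): T(1) = -2, and the closed form gives -2. They agree.
Inductive step: suppose the statement holds for some m ≥ 1, so T(m) = 2(-5)^m(-m + 1) - 2.
Then T(m+1) = T(m) + ((-5)^m(12m - 2)) = (2(-5)^m(-m + 1) - 2) + ((-5)^m(12m - 2)).
Simplifying, T(m+1) = 10(-5)^m·m - 2 = 2(-5)^(m+1)(-(m+1) + 1) - 2,
which is the closed form with N = m+1.
Hence, by induction on N, the claim holds for every N ≥ 1.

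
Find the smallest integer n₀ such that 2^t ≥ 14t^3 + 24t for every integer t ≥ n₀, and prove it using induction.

n₀ = 16

At t = 15: 32768 < 47610, so the inequality fails and n₀ ≥ 16. We prove 2^t ≥ 14t^3 + 24t for all t ≥ 16.
When t = 16: 2^t = 65536 and 14t^3 + 24t = 57728, so 65536 ≥ 57728.
Suppose the result is true for t = k, so 2^k ≥ 14k^3 + 24k.
Then 2^(k + 1) = 2·(2^k) ≥ 2·(14k^3 + 24k).
Also, for k ≥ 16 we have 2·(14k^3 + 24k) ≥ 14(k+1)^3 + 24(k+1), since 2·(14k^3 + 24k) − (14(k+1)^3 + 24(k+1)) = 14k^3 - 42k^2 - 18k - 38, which is nonnegative for all k ≥ 16.
Combining, 2^(k + 1) ≥ 14(k+1)^3 + 24(k+1).
By the principle of mathematical induction, the result holds for all t ≥ 16.
Hence the smallest such n₀ is 16.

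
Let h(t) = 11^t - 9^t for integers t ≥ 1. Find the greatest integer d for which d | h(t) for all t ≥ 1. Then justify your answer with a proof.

Computing the first values: h(1) = 2 and h(2) = 40; gcd(2, 40) = 2, so d ≤ 2.
We prove 2 | 11^t - 9^t for all t ≥ 1 by induction on t.
For the base case t = 1: h(1) = 2 = 2·(1), so 2 | h(1).
For the inductive step, assume it holds for an arbitrary m ≥ 1, i.e. 2 | h(m). Then
11^{m+1} − 9^{m+1} = 11·11^m − 9·9^m = 11·(11^m − 9^m) + (2)·9^m. The first term is divisible by 2 by the inductive hypothesis, and the second term (2)·9^m is divisible by 2 since 2 | 2. Hence 2 | h(m+1).
This completes the induction.
Therefore the largest such d is 2.

d = 2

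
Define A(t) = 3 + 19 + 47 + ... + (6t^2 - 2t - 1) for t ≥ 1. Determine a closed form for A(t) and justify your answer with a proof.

We claim A(t) = t(2t^2 + 2t - 1) for all t ≥ 1.
For the base case t = 1: A(1) = 3, and the closed form gives 3. They agree.
Inductive step: suppose the statement holds for some m ≥ 1, so A(m) = m(2m^2 + 2m - 1).
Then A(m+1) = A(m) + (6m^2 + 10m + 3) = (m(2m^2 + 2m - 1)) + (6m^2 + 10m + 3).
Simplifying, A(m+1) = (m + 1)(2m^2 + 6m + 3) = (m+1)(2(m+1)^2 + 2(m+1) - 1),
which is the closed form with t = m+1.
By the principle of mathematical induction, the result holds for all t ≥ 1.

A(t) = t(2t^2 + 2t - 1)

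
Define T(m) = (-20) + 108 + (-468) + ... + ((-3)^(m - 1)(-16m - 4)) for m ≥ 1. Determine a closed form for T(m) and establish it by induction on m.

T(m) = 2(-3)^m(2m + 1) - 2

We claim T(m) = 2(-3)^m(2m + 1) - 2 for all m ≥ 1.
For the base case m = 1: T(1) = -20, and the closed form gives -20. They agree.
Suppose the result is true for m = p, so T(p) = 2(-3)^p(2p + 1) - 2.
Then T(p+1) = T(p) + ((-3)^p(-16p - 20)) = (2(-3)^p(2p + 1) - 2) + ((-3)^p(-16p - 20)).
Simplifying, T(p+1) = -12(-3)^p·p - 18(-3)^p - 2 = 2(-3)^(p+1)(2(p+1) + 1) - 2,
which is the closed form with m = p+1.
By the principle of mathematical induction, the result holds for all m ≥ 1.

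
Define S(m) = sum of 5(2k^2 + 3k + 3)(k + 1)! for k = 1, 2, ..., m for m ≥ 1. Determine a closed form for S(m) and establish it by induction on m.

We claim S(m) = (10m + 5)(m + 2)! - 10 for all m ≥ 1.
Base case (m = 1): S(1) = 80, and the closed form gives 80. They agree.
Suppose the result is true for m = k, so S(k) = (10k + 5)(k + 2)! - 10.
Then S(k+1) = S(k) + (5(2k^2 + 7k + 8)(k + 2)!) = ((10k + 5)(k + 2)! - 10) + (5(2k^2 + 7k + 8)(k + 2)!).
Simplifying, S(k+1) = (10(k+1) + 5)((k+1) + 2)! - 10,
which is the closed form with m = k+1.
Hence, by induction on m, the claim holds for every m ≥ 1.

S(m) = (10m + 5)(m + 2)! - 10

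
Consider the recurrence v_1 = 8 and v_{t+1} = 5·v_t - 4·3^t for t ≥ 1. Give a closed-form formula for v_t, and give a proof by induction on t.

v_t = 2·3^t + 2·5^(t - 1)

Computing the first terms: v_1 = 8, v_2 = 28, v_3 = 104. This suggests v_t = 2·3^t + 2·5^(t - 1).
Base step (t = 1): the formula gives 8 = 8 = v_1.
For the inductive step, assume it holds for an arbitrary j ≥ 1, so v_j = 2·3^j + 2·5^(j - 1).
Then v_{j+1} = 5·v_j - 4·3^j = 5·(2·3^j + 2·5^(j - 1)) - 4·3^j = 2·3^(j + 1) + 2·5^j = 2·3^(j+1) + 2·5^((j+1) - 1),
which is the claimed formula at t = j+1.
This completes the induction.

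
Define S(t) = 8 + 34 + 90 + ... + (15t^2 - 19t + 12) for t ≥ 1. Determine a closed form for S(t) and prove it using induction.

S(t) = t(5t^2 - 2t + 5)

We claim S(t) = t(5t^2 - 2t + 5) for all t ≥ 1.
For the base case t = 1: S(1) = 8, and the closed form gives 8. They agree.
Suppose the result is true for t = p, so S(p) = p(5p^2 - 2p + 5).
Then S(p+1) = S(p) + (15p^2 + 11p + 8) = (p(5p^2 - 2p + 5)) + (15p^2 + 11p + 8).
Simplifying, S(p+1) = (p + 1)(5p^2 + 8p + 8) = (p+1)(5(p+1)^2 - 2(p+1) + 5),
which is the closed form with t = p+1.
By induction, the statement is established for all t ≥ 1.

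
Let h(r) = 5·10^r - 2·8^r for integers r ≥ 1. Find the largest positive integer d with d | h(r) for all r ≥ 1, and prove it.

d = 2

Computing the first values: h(1) = 34 and h(2) = 372; gcd(34, 372) = 2, so d ≤ 2.
We prove 2 | 5·10^r - 2·8^r for all r ≥ 1 by induction on r.
Base case (r = 1): h(1) = 34 = 2·(17), so 2 | h(1).
Inductive step: suppose the statement holds for some m ≥ 1, i.e. 2 | h(m). Then
h(m+1) − 10·h(m) = (5·10^(m+1) - 2·8^(m+1)) − 10·(5·10^m - 2·8^m) = (-2)·8^m·(8 − 10) = (4)·8^m. Since 2 | h(m) by the inductive hypothesis, 2 | 10·h(m); and 2 | 4 since 4 = 2·2. Therefore 2 | h(m+1).
Hence, by induction on r, the claim holds for every r ≥ 1.
Therefore the largest such d is 2.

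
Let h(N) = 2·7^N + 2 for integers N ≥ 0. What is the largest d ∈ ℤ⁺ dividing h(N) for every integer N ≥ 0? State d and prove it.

Computing the first values: h(0) = 4 and h(1) = 16; gcd(4, 16) = 4, so d ≤ 4.
We prove 4 | 2·7^N + 2 for all N ≥ 0 by induction on N.
Base case (N = 0): h(0) = 4 = 4·(1), so 4 | h(0).
For the inductive step, assume it holds for an arbitrary k ≥ 0, i.e. 4 | h(k). Then
h(k+1) = 2·7^(k+1) + 2 = 7·(2·7^k + 2) - 12 = 7·h(k) - 12. The first term is divisible by 4 by the inductive hypothesis, and -12 is divisible by 4. Hence 4 | h(k+1).
This completes the induction.
Therefore the largest such d is 4.

d = 4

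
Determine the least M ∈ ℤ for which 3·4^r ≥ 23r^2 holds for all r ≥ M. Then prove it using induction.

M = 4

At r = 3: 192 < 207, so the inequality fails and M ≥ 4. We prove 3·4^r ≥ 23r^2 for all r ≥ 4.
When r = 4: 3·4^r = 768 and 23r^2 = 368, so 768 ≥ 368.
Inductive step: suppose the statement holds for some k ≥ 4, so 3·4^k ≥ 23k^2.
Then 3·4^(k + 1) = 4·(3·4^k) ≥ 4·(23k^2).
Also, for k ≥ 4 we have 4·(23k^2) ≥ 23(k+1)^2, since 4 ≥ (1 + 1/k)^2 for all k ≥ 4.
Combining, 3·4^(k + 1) ≥ 23(k+1)^2.
This completes the induction.
Hence the smallest such M is 4.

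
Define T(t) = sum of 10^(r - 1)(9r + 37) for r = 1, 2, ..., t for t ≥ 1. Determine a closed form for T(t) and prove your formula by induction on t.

T(t) = 10^t(t + 4) - 4

We claim T(t) = 10^t(t + 4) - 4 for all t ≥ 1.
Base step (t = 1): T(1) = 46, and the closed form gives 46. They agree.
For the inductive step, assume it holds for an arbitrary r ≥ 1, so T(r) = 10^r(r + 4) - 4.
Then T(r+1) = T(r) + (10^r(9r + 46)) = (10^r(r + 4) - 4) + (10^r(9r + 46)).
Simplifying, T(r+1) = 10·10^r·r + 50·10^r - 4 = 10^(r+1)((r+1) + 4) - 4,
which is the closed form with t = r+1.
By induction, the statement is established for all t ≥ 1.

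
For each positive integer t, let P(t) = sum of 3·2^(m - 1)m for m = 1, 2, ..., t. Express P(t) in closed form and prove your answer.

We claim P(t) = 3·2^t(t - 1) + 3 for all t ≥ 1.
When t = 1: P(1) = 3, and the closed form gives 3. They agree.
For the inductive step, assume it holds for an arbitrary m ≥ 1, so P(m) = 3·2^m(m - 1) + 3.
Then P(m+1) = P(m) + (3·2^m(m + 1)) = (3·2^m(m - 1) + 3) + (3·2^m(m + 1)).
Simplifying, P(m+1) = 6·2^m·m + 3 = 3·2^(m+1)((m+1) - 1) + 3,
which is the closed form with t = m+1.
Hence, by induction on t, the claim holds for every t ≥ 1.

P(t) = 3·2^t(t - 1) + 3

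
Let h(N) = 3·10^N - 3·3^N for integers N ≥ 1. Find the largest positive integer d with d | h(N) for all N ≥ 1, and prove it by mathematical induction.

Computing the first values: h(1) = 21 and h(2) = 273; gcd(21, 273) = 21, so d ≤ 21.
We prove 21 | 3·10^N - 3·3^N for all N ≥ 1 by induction on N.
Base step (N = 1): h(1) = 21 = 21·(1), so 21 | h(1).
Inductive step: assume the claim holds for N = m, i.e. 21 | h(m). Then
h(m+1) − 10·h(m) = (3·10^(m+1) - 3·3^(m+1)) − 10·(3·10^m - 3·3^m) = (-3)·3^m·(3 − 10) = (21)·3^m. Since 21 | h(m) by the inductive hypothesis, 21 | 10·h(m); and 21 | 21 since 21 = 21·1. Therefore 21 | h(m+1).
This completes the induction.
Therefore the largest such d is 21.

d = 21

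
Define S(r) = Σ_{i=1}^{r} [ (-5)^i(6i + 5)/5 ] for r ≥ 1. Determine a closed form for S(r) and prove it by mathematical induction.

We claim S(r) = (-5)^r(r + 1) - 1 for all r ≥ 1.
Base step (r = 1): S(1) = -11, and the closed form gives -11. They agree.
For the inductive step, assume it holds for an arbitrary i ≥ 1, so S(i) = (-5)^i(i + 1) - 1.
Then S(i+1) = S(i) + ((-5)^i(-6i - 11)) = ((-5)^i(i + 1) - 1) + ((-5)^i(-6i - 11)).
Simplifying, S(i+1) = -5(-5)^i·i - 10(-5)^i - 1 = (-5)^(i+1)((i+1) + 1) - 1,
which is the closed form with r = i+1.
Hence, by induction on r, the claim holds for every r ≥ 1.

S(r) = (-5)^r(r + 1) - 1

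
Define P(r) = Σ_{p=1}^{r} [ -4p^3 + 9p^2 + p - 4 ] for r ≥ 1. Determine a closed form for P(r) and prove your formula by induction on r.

We claim P(r) = -r(r^3 - r^2 - 4r + 2) for all r ≥ 1.
Base case (r = 1): P(1) = 2, and the closed form gives 2. They agree.
Inductive step: assume the claim holds for r = p, so P(p) = p(-p^3 + p^2 + 4p - 2).
Then P(p+1) = P(p) + (-4p^3 - 3p^2 + 7p + 2) = (p(-p^3 + p^2 + 4p - 2)) + (-4p^3 - 3p^2 + 7p + 2).
Simplifying, P(p+1) = -(p + 1)(p^3 + 2p^2 - 3p - 2) = -(p+1)((p+1)^3 - (p+1)^2 - 4(p+1) + 2),
which is the closed form with r = p+1.
Hence, by induction on r, the claim holds for every r ≥ 1.

P(r) = -r(r^3 - r^2 - 4r + 2)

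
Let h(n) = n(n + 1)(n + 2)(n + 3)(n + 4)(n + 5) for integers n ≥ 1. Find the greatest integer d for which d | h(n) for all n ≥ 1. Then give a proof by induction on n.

d = 720

Computing the first values: h(1) = 720 and h(2) = 5040; gcd(720, 5040) = 720, so d ≤ 720.
We prove 720 | n(n + 1)(n + 2)(n + 3)(n + 4)(n + 5) for all n ≥ 1 by induction on n.
For the base case n = 1: h(1) = 720 = 720·(1), so 720 | h(1).
For the inductive step, assume it holds for an arbitrary m ≥ 1, i.e. 720 | h(m). Then
h(m+1) − h(m) = (m+1)·(m+2)·(m+3)·(m+4)·(m+5)·(m+6) − m·(m+1)·(m+2)·(m+3)·(m+4)·(m+5) = (m+1)·(m+2)·(m+3)·(m+4)·(m+5)·[(m+6) − m] = 6·(m+1)·(m+2)·(m+3)·(m+4)·(m+5). The product of 5 consecutive integers is divisible by (5)! = 120, so h(m+1) − h(m) is divisible by 6·120 = 720. By the inductive hypothesis 720 | h(m), hence 720 | h(m+1).
By induction, the statement is established for all n ≥ 1.
Therefore the largest such d is 720.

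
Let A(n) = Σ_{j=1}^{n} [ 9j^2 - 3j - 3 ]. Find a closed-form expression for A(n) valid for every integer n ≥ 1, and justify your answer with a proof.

We claim A(n) = 3n(n^2 + n - 1) for all n ≥ 1.
Base step (n = 1): A(1) = 3, and the closed form gives 3. They agree.
For the inductive step, assume it holds for an arbitrary j ≥ 1, so A(j) = 3j(j^2 + j - 1).
Then A(j+1) = A(j) + (9j^2 + 15j + 3) = (3j(j^2 + j - 1)) + (9j^2 + 15j + 3).
Simplifying, A(j+1) = 3(j + 1)(j^2 + 3j + 1) = 3(j+1)((j+1)^2 + (j+1) - 1),
which is the closed form with n = j+1.
Hence, by induction on n, the claim holds for every n ≥ 1.

A(n) = 3n(n^2 + n - 1)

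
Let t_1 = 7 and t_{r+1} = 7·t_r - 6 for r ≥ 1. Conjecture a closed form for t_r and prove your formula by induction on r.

Computing the first terms: t_1 = 7, t_2 = 43, t_3 = 295. This suggests t_r = 6·7^(r - 1) + 1.
For the base case r = 1: the formula gives 7 = 7 = t_1.
Suppose the result is true for r = i, so t_i = 6·7^(i - 1) + 1.
Then t_{i+1} = 7·t_i - 6 = 7·(6·7^(i - 1) + 1) - 6 = 6·7^i + 1 = 6·7^((i+1) - 1) + 1,
which is the claimed formula at r = i+1.
Hence, by induction on r, the claim holds for every r ≥ 1.

t_r = 6·7^(r - 1) + 1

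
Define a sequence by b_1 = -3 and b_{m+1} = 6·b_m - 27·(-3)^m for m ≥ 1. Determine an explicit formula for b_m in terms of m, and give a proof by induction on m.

b_m = -(-3)^(m + 1) + 6^m

Computing the first terms: b_1 = -3, b_2 = 63, b_3 = 135. This suggests b_m = -(-3)^(m + 1) + 6^m.
Base case (m = 1): the formula gives -3 = -3 = b_1.
Suppose the result is true for m = k, so b_k = -(-3)^(k + 1) + 6^k.
Then b_{k+1} = 6·b_k - 27·(-3)^k = 6·(-(-3)^(k + 1) + 6^k) - 27·(-3)^k = -(-3)^(k + 2) + 6^(k + 1) = -(-3)^((k+1) + 1) + 6^(k+1),
which is the claimed formula at m = k+1.
This completes the induction.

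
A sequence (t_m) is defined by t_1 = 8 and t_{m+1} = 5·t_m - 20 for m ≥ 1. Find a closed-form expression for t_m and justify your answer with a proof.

Computing the first terms: t_1 = 8, t_2 = 20, t_3 = 80. This suggests t_m = 3·5^(m - 1) + 5.
Base step (m = 1): the formula gives 8 = 8 = t_1.
Inductive step: assume the claim holds for m = p, so t_p = 3·5^(p - 1) + 5.
Then t_{p+1} = 5·t_p - 20 = 5·(3·5^(p - 1) + 5) - 20 = 3·5^p + 5 = 3·5^((p+1) - 1) + 5,
which is the claimed formula at m = p+1.
By the principle of mathematical induction, the result holds for all m ≥ 1.

t_m = 3·5^(m - 1) + 5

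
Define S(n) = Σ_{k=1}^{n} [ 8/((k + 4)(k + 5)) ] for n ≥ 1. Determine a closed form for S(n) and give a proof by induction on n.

We claim S(n) = 8n/(5(n + 5)) for all n ≥ 1.
For the base case n = 1: S(1) = 4/15, and the closed form gives 4/15. They agree.
Inductive step: suppose the statement holds for some k ≥ 1, so S(k) = 8k/(5(k + 5)).
Then S(k+1) = S(k) + (8/((k + 5)(k + 6))) = (8k/(5(k + 5))) + (8/((k + 5)(k + 6))).
Simplifying, S(k+1) = 8(k + 1)/(5(k + 6)) = 8(k+1)/(5((k+1) + 5)),
which is the closed form with n = k+1.
This completes the induction.

S(n) = 8n/(5(n + 5))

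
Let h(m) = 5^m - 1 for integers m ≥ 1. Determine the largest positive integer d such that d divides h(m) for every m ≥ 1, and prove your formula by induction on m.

d = 4

Computing the first values: h(1) = 4 and h(2) = 24; gcd(4, 24) = 4, so d ≤ 4.
We prove 4 | 5^m - 1 for all m ≥ 1 by induction on m.
Base case (m = 1): h(1) = 4 = 4·(1), so 4 | h(1).
Inductive step: suppose the statement holds for some i ≥ 1, i.e. 4 | h(i). Then
5^{i+1} − 1^{i+1} = 5·5^i − 1·1^i = 5·(5^i − 1^i) + (4)·1^i. The first term is divisible by 4 by the inductive hypothesis, and the second term (4)·1^i is divisible by 4 since 4 | 4. Hence 4 | h(i+1).
Hence, by induction on m, the claim holds for every m ≥ 1.
Therefore the largest such d is 4.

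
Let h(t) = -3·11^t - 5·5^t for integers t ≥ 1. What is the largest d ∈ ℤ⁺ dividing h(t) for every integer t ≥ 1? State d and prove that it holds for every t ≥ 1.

Computing the first values: h(1) = -58 and h(2) = -488; gcd(-58, -488) = 2, so d ≤ 2.
We prove 2 | -3·11^t - 5·5^t for all t ≥ 1 by induction on t.
When t = 1: h(1) = -58 = 2·(-29), so 2 | h(1).
Suppose the result is true for t = p, i.e. 2 | h(p). Then
h(p+1) − 11·h(p) = (-3·11^(p+1) - 5·5^(p+1)) − 11·(-3·11^p - 5·5^p) = (-5)·5^p·(5 − 11) = (30)·5^p. Since 2 | h(p) by the inductive hypothesis, 2 | 11·h(p); and 2 | 30 since 30 = 2·15. Therefore 2 | h(p+1).
By induction, the statement is established for all t ≥ 1.
Therefore the largest such d is 2.

d = 2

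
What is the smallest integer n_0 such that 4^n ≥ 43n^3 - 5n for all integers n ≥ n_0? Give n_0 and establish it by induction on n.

At n = 6: 4096 < 9258, so the inequality fails and n_0 ≥ 7. We prove 4^n ≥ 43n^3 - 5n for all n ≥ 7.
For the base case n = 7: 4^n = 16384 and 43n^3 - 5n = 14714, so 16384 ≥ 14714.
Inductive step: suppose the statement holds for some m ≥ 7, so 4^m ≥ 43m^3 - 5m.
Then 4^(m + 1) = 4·(4^m) ≥ 4·(43m^3 - 5m).
Also, for m ≥ 7 we have 4·(43m^3 - 5m) ≥ 43(m+1)^3 - 5(m+1), since 4·(43m^3 - 5m) − (43(m+1)^3 - 5(m+1)) = 129m^3 - 129m^2 - 144m - 38, which is nonnegative for all m ≥ 7.
Combining, 4^(m + 1) ≥ 43(m+1)^3 - 5(m+1).
Hence, by induction on n, the claim holds for every n ≥ 7.
Hence the smallest such n_0 is 7.

n_0 = 7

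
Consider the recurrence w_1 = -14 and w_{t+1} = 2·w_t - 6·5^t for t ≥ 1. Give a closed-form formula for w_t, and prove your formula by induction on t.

Computing the first terms: w_1 = -14, w_2 = -58, w_3 = -266. This suggests w_t = -2^(t + 1) - 2·5^t.
When t = 1: the formula gives -14 = -14 = w_1.
Inductive step: assume the claim holds for t = i, so w_i = -2^(i + 1) - 2·5^i.
Then w_{i+1} = 2·w_i - 6·5^i = 2·(-2^(i + 1) - 2·5^i) - 6·5^i = -2^(i + 2) - 2·5^(i + 1) = -2^((i+1) + 1) - 2·5^(i+1),
which is the claimed formula at t = i+1.
Hence, by induction on t, the claim holds for every t ≥ 1.

w_t = -2^(t + 1) - 2·5^t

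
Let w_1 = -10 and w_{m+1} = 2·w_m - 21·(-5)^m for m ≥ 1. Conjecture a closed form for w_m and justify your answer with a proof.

Computing the first terms: w_1 = -10, w_2 = 85, w_3 = -355. This suggests w_m = 3(-5)^m + 5·2^(m - 1).
Base step (m = 1): the formula gives -10 = -10 = w_1.
Inductive step: suppose the statement holds for some p ≥ 1, so w_p = 3(-5)^p + 5·2^(p - 1).
Then w_{p+1} = 2·w_p - 21·(-5)^p = 2·(3(-5)^p + 5·2^(p - 1)) - 21·(-5)^p = 3(-5)^(p + 1) + 5·2^p = 3(-5)^(p+1) + 5·2^((p+1) - 1),
which is the claimed formula at m = p+1.
Hence, by induction on m, the claim holds for every m ≥ 1.

w_m = 3(-5)^m + 5·2^(m - 1)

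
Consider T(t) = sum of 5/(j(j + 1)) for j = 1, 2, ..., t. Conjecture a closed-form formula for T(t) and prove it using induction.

We claim T(t) = 5t/(t + 1) for all t ≥ 1.
Base step (t = 1): T(1) = 5/2, and the closed form gives 5/2. They agree.
Inductive step: suppose the statement holds for some j ≥ 1, so T(j) = 5j/(j + 1).
Then T(j+1) = T(j) + (5/((j + 1)(j + 2))) = (5j/(j + 1)) + (5/((j + 1)(j + 2))).
Simplifying, T(j+1) = 5(j + 1)/(j + 2) = 5(j+1)/((j+1) + 1),
which is the closed form with t = j+1.
By the principle of mathematical induction, the result holds for all t ≥ 1.

T(t) = 5t/(t + 1)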